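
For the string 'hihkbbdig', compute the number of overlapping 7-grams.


String 'hihkbbdig' has length L = 9.
Number of overlapping n-grams = L - n + 1
Substituting: 9 - 7 + 1 = 3

3


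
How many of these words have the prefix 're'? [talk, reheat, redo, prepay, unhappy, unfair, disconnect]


Checking each word for prefix 're':
  'talk' -> no (count: 0)
  'reheat' -> YES, starts with 're' (count: 1)
  'redo' -> YES, starts with 're' (count: 2)
  'prepay' -> no (count: 2)
  'unhappy' -> no (count: 2)
  'unfair' -> no (count: 2)
  'disconnect' -> no (count: 2)
Total with prefix 're': 2

2


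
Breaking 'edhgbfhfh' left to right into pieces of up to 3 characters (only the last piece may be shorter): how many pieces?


'edhgbfhfh' has 9 characters.
Chunking with max size 3:
  Chunk 1: 'edh' (positions 0-2)
  Chunk 2: 'gbf' (positions 3-5)
  Chunk 3: 'hfh' (positions 6-8)
Total chunks: ceil(9 / 3) = 3

3


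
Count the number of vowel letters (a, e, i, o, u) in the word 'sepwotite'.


Scanning each character of 'sepwotite':
  Position 1: 's' -> consonant (running count: 0)
  Position 2: 'e' -> vowel (running count: 1)
  Position 3: 'p' -> consonant (running count: 1)
  Position 4: 'w' -> consonant (running count: 1)
  Position 5: 'o' -> vowel (running count: 2)
  Position 6: 't' -> consonant (running count: 2)
  Position 7: 'i' -> vowel (running count: 3)
  Position 8: 't' -> consonant (running count: 3)
  Position 9: 'e' -> vowel (running count: 4)
Total vowels: 4

4


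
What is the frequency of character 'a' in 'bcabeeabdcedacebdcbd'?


Scanning 'bcabeeabdcedacebdcbd' for 'a':
  Position 2: 'a' -> MATCH (count: 1)
  Position 6: 'a' -> MATCH (count: 2)
  Position 12: 'a' -> MATCH (count: 3)
Total occurrences of 'a': 3

3


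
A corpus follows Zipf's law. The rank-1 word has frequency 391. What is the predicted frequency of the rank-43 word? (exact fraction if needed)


Zipf's law: freq(rank) = f1 / rank
f1 = 391, rank = 43
freq = 391 / 43
GCD(391, 43) = 1
Simplified: 391/43

391/43


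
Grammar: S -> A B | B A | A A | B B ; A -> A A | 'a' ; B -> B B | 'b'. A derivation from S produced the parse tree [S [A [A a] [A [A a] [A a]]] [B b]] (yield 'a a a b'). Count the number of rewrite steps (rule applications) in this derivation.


Every bracketed nonterminal node [X ...] in the tree is produced by exactly one rule application.
Reading the tree off as a leftmost derivation:
  Step 1: S  =>  A B   (applied S -> A B)
  Step 2: A B  =>  A A B   (applied A -> A A)
  Step 3: A A B  =>  a A B   (applied A -> a)
  Step 4: a A B  =>  a A A B   (applied A -> A A)
  Step 5: a A A B  =>  a a A B   (applied A -> a)
  Step 6: a a A B  =>  a a a B   (applied A -> a)
  Step 7: a a a B  =>  a a a b   (applied B -> b)
Final yield: a a a b
Total rewrite steps: 7

7


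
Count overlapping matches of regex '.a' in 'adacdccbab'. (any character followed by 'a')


Pattern: .a means any character followed by 'a'.
Scanning 'adacdccbab' position-by-position:
  Pos 0: window 'ad' -> no
  Pos 1: window 'da' -> MATCH
  Pos 2: window 'ac' -> no
  Pos 3: window 'cd' -> no
  Pos 4: window 'dc' -> no
  Pos 5: window 'cc' -> no
  Pos 6: window 'cb' -> no
  Pos 7: window 'ba' -> MATCH
  Pos 8: window 'ab' -> no
  Pos 9: window 'b' -> no
Total matches: 2

2


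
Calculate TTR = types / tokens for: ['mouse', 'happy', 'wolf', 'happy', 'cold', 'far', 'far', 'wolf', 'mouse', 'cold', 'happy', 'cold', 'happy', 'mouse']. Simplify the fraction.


Tokens: 14
Unique types: ('cold', 'far', 'happy', 'mouse', 'wolf') = 5
TTR = 5/14
Already in lowest terms.

5/14


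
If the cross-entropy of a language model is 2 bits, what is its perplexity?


Perplexity formula: PP = 2^H
H = 2
PP = 2^2
Steps: 2^1 = 2, 2^2 = 4
PP = 4

4


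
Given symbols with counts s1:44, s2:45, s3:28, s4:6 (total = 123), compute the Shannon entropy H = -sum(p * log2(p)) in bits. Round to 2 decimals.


Computing entropy H = -sum(p_i * log2(p_i)):
  s1: p = 44/123 = 0.3577, -p*log2(p) = 0.5305
  s2: p = 45/123 = 0.3659, -p*log2(p) = 0.5307
  s3: p = 28/123 = 0.2276, -p*log2(p) = 0.4861
  s4: p = 6/123 = 0.0488, -p*log2(p) = 0.2126
H = sum of terms = 1.7599
Rounded to 2 decimals: 1.76

1.76


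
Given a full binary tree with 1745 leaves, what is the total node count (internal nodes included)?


Leaf nodes (terminals): 1745
Internal nodes = n - 1 = 1745 - 1 = 1744
Total = leaves + internal = 1745 + 1744 = 3489

3489


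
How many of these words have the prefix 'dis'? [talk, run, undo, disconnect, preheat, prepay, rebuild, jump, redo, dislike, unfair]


Checking each word for prefix 'dis':
  'talk' -> no (count: 0)
  'run' -> no (count: 0)
  'undo' -> no (count: 0)
  'disconnect' -> YES, starts with 'dis' (count: 1)
  'preheat' -> no (count: 1)
  'prepay' -> no (count: 1)
  'rebuild' -> no (count: 1)
  'jump' -> no (count: 1)
  'redo' -> no (count: 1)
  'dislike' -> YES, starts with 'dis' (count: 2)
  'unfair' -> no (count: 2)
Total with prefix 'dis': 2

2


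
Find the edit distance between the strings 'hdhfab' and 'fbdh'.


Building DP table for s1='hdhfab' (len 6) and s2='fbdh' (len 4):
       f  b  d  h
    0  1  2  3  4
  h 1  1  2  3  3
  d 2  2  2  2  3
  h 3  3  3  3  2
  f 4  3  4  4  3
  a 5  4  4  5  4
  b 6  5  4  5  5
Edit distance = dp[6][4] = 5

5


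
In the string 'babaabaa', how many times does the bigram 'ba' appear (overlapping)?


Scanning 'babaabaa' for bigram 'ba':
  Position 0: 'ba' -> MATCH
  Position 1: 'ab' -> no
  Position 2: 'ba' -> MATCH
  Position 3: 'aa' -> no
  Position 4: 'ab' -> no
  Position 5: 'ba' -> MATCH
  Position 6: 'aa' -> no
Total matches: 3

3


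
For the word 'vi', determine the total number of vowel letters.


Scanning each character of 'vi':
  Position 1: 'v' -> consonant (running count: 0)
  Position 2: 'i' -> vowel (running count: 1)
Total vowels: 1

1


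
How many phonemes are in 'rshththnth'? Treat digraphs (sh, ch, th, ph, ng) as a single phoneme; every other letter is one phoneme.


Parsing 'rshththnth' greedily, digraphs first:
  'r' -> consonant phoneme (phonemes so far: 1)
  'sh' -> digraph (1 consonant phoneme) (phonemes so far: 2)
  'th' -> digraph (1 consonant phoneme) (phonemes so far: 3)
  'th' -> digraph (1 consonant phoneme) (phonemes so far: 4)
  'n' -> consonant phoneme (phonemes so far: 5)
  'th' -> digraph (1 consonant phoneme) (phonemes so far: 6)
Total phonemes: 6

6


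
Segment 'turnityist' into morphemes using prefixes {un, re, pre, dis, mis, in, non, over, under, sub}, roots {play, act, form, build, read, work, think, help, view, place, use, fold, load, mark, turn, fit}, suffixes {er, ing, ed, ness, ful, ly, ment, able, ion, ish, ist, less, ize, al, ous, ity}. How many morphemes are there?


Segmenting 'turnityist' against the inventory:
  'turn' -> root (morpheme 1)
  'ity' -> suffix (morpheme 2)
  'ist' -> suffix (morpheme 3)
Total morphemes: 3

3


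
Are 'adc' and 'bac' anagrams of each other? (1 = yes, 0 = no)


Sort characters of 'adc': 'acd'
Sort characters of 'bac': 'abc'
Sorted forms differ -> they are NOT anagrams
Result: 0

0


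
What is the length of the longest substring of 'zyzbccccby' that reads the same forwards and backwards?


Scanning 'zyzbccccby' for palindromic substrings.
Substring at positions 3-8: 'bccccb'.
Check: reverse('bccccb') = 'bccccb' -> palindrome confirmed.
Neighbouring characters ('z' / 'y') break symmetry, so it cannot extend further.
No longer palindromic substring exists; longest length = 6

6


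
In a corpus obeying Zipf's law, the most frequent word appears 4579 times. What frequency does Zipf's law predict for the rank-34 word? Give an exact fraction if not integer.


Zipf's law: freq(rank) = f1 / rank
f1 = 4579, rank = 34
freq = 4579 / 34
GCD(4579, 34) = 1
Simplified: 4579/34

4579/34


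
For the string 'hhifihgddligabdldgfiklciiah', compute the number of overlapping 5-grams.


String 'hhifihgddligabdldgfiklciiah' has length L = 27.
Number of overlapping n-grams = L - n + 1
Substituting: 27 - 5 + 1 = 23

23


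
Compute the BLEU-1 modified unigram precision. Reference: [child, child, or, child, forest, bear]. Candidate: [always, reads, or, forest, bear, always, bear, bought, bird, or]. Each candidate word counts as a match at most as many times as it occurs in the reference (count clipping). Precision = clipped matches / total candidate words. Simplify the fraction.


Reference word counts: {'bear': 1, 'child': 3, 'forest': 1, 'or': 1}
Checking each candidate word (with clipping):
  'always' -> not in reference -> no match (matches: 0)
  'reads' -> not in reference -> no match (matches: 0)
  'or' -> in reference (ref count 1, used 1/1) -> match (matches: 1)
  'forest' -> in reference (ref count 1, used 1/1) -> match (matches: 2)
  'bear' -> in reference (ref count 1, used 1/1) -> match (matches: 3)
  'always' -> not in reference -> no match (matches: 3)
  'bear' -> ref count 1 already used up (1/1) -> clipped, no match (matches: 3)
  'bought' -> not in reference -> no match (matches: 3)
  'bird' -> not in reference -> no match (matches: 3)
  'or' -> ref count 1 already used up (1/1) -> clipped, no match (matches: 3)
Clipped matches: 3, Candidate length: 10
Precision = 3/10

3/10


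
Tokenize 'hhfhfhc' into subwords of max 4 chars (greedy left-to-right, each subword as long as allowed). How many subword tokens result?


'hhfhfhc' has 7 characters.
Chunking with max size 4:
  Chunk 1: 'hhfh' (positions 0-3)
  Chunk 2: 'fhc' (positions 4-6)
Total chunks: ceil(7 / 4) = 2

2


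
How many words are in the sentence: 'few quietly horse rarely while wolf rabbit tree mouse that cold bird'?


Counting words by splitting on spaces:
  Word 1: 'few'
  Word 2: 'quietly'
  Word 3: 'horse'
  Word 4: 'rarely'
  Word 5: 'while'
  Word 6: 'wolf'
  Word 7: 'rabbit'
  Word 8: 'tree'
  Word 9: 'mouse'
  Word 10: 'that'
  Word 11: 'cold'
  Word 12: 'bird'
Total words: 12

12


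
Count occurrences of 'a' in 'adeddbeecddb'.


Scanning 'adeddbeecddb' for 'a':
  Position 0: 'a' -> MATCH (count: 1)
Total occurrences of 'a': 1

1


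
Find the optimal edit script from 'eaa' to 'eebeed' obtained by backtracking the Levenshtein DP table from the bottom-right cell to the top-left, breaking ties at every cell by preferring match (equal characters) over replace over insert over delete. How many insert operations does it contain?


Edit distance = 5. Backtracking from cell (3, 6) with preference match > replace > insert > delete,
then listing the resulting alignment 'eaa' -> 'eebeed' left to right:
  Step 1: insert 'e' [insertion #1]
  Step 2: insert 'e' [insertion #2]
  Step 3: insert 'b' [insertion #3]
  Step 4: keep 'e'
  Step 5: replace a->e
  Step 6: replace a->d
Total insertions: 3

3


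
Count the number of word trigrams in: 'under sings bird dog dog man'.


Word trigrams from [6] words:
  Trigram 1: (under sings bird)
  Trigram 2: (sings bird dog)
  Trigram 3: (bird dog dog)
  Trigram 4: (dog dog man)
Total word trigrams: 6 - 2 = 4

4


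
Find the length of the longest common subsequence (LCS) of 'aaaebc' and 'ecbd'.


DP table for LCS of 'aaaebc' and 'ecbd':
       e  c  b  d
    0  0  0  0  0
  a 0  0  0  0  0
  a 0  0  0  0  0
  a 0  0  0  0  0
  e 0  1  1  1  1
  b 0  1  1  2  2
  c 0  1  2  2  2
LCS: 'eb'
LCS length = 2

2


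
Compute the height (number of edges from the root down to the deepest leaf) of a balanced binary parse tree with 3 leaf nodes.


In a balanced binary tree with n leaves the deepest leaf is ceil(log2(n)) edges below the root.
log2(3) = 1.5850
ceil(1.5850) = 2
height (edges) = 2

2


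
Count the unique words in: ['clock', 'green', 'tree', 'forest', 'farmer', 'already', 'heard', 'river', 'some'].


Listing all tokens and tracking unique types:
  Token 1: 'clock' -> NEW (unique so far: 1)
  Token 2: 'green' -> NEW (unique so far: 2)
  Token 3: 'tree' -> NEW (unique so far: 3)
  Token 4: 'forest' -> NEW (unique so far: 4)
  Token 5: 'farmer' -> NEW (unique so far: 5)
  Token 6: 'already' -> NEW (unique so far: 6)
  Token 7: 'heard' -> NEW (unique so far: 7)
  Token 8: 'river' -> NEW (unique so far: 8)
  Token 9: 'some' -> NEW (unique so far: 9)
Unique types: ('already', 'clock', 'farmer', 'forest', 'green', 'heard', 'river', 'some', 'tree')
Vocabulary size: 9

9


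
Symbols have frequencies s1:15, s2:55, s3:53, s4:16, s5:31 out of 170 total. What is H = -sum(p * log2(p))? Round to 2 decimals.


Computing entropy H = -sum(p_i * log2(p_i)):
  s1: p = 15/170 = 0.0882, -p*log2(p) = 0.3090
  s2: p = 55/170 = 0.3235, -p*log2(p) = 0.5267
  s3: p = 53/170 = 0.3118, -p*log2(p) = 0.5242
  s4: p = 16/170 = 0.0941, -p*log2(p) = 0.3209
  s5: p = 31/170 = 0.1824, -p*log2(p) = 0.4477
H = sum of terms = 2.1285
Rounded to 2 decimals: 2.13

2.13


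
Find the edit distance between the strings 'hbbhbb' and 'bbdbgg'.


Building DP table for s1='hbbhbb' (len 6) and s2='bbdbgg' (len 6):
       b  b  d  b  g  g
    0  1  2  3  4  5  6
  h 1  1  2  3  4  5  6
  b 2  1  1  2  3  4  5
  b 3  2  1  2  2  3  4
  h 4  3  2  2  3  3  4
  b 5  4  3  3  2  3  4
  b 6  5  4  4  3  3  4
Edit distance = dp[6][6] = 4

4


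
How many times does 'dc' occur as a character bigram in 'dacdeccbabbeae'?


Scanning 'dacdeccbabbeae' for bigram 'dc':
  Position 0: 'da' -> no
  Position 1: 'ac' -> no
  Position 2: 'cd' -> no
  Position 3: 'de' -> no
  Position 4: 'ec' -> no
  Position 5: 'cc' -> no
  Position 6: 'cb' -> no
  Position 7: 'ba' -> no
  Position 8: 'ab' -> no
  Position 9: 'bb' -> no
  Position 10: 'be' -> no
  Position 11: 'ea' -> no
  Position 12: 'ae' -> no
Total matches: 0

0


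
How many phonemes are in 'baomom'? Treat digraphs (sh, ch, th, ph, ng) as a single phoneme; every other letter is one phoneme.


Parsing 'baomom' greedily, digraphs first:
  'b' -> consonant phoneme (phonemes so far: 1)
  'a' -> vowel phoneme (phonemes so far: 2)
  'o' -> vowel phoneme (phonemes so far: 3)
  'm' -> consonant phoneme (phonemes so far: 4)
  'o' -> vowel phoneme (phonemes so far: 5)
  'm' -> consonant phoneme (phonemes so far: 6)
Total phonemes: 6

6


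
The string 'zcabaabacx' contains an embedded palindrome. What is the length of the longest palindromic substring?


Scanning 'zcabaabacx' for palindromic substrings.
Substring at positions 1-8: 'cabaabac'.
Check: reverse('cabaabac') = 'cabaabac' -> palindrome confirmed.
Neighbouring characters ('z' / 'x') break symmetry, so it cannot extend further.
No longer palindromic substring exists; longest length = 8

8


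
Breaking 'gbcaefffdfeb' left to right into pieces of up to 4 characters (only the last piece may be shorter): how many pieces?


'gbcaefffdfeb' has 12 characters.
Chunking with max size 4:
  Chunk 1: 'gbca' (positions 0-3)
  Chunk 2: 'efff' (positions 4-7)
  Chunk 3: 'dfeb' (positions 8-11)
Total chunks: ceil(12 / 4) = 3

3


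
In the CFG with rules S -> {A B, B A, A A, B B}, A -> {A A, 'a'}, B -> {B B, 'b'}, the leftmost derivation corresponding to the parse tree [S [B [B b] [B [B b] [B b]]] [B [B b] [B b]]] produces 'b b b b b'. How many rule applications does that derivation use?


Every bracketed nonterminal node [X ...] in the tree is produced by exactly one rule application.
Reading the tree off as a leftmost derivation:
  Step 1: S  =>  B B   (applied S -> B B)
  Step 2: B B  =>  B B B   (applied B -> B B)
  Step 3: B B B  =>  b B B   (applied B -> b)
  Step 4: b B B  =>  b B B B   (applied B -> B B)
  Step 5: b B B B  =>  b b B B   (applied B -> b)
  Step 6: b b B B  =>  b b b B   (applied B -> b)
  Step 7: b b b B  =>  b b b B B   (applied B -> B B)
  Step 8: b b b B B  =>  b b b b B   (applied B -> b)
  Step 9: b b b b B  =>  b b b b b   (applied B -> b)
Final yield: b b b b b
Total rewrite steps: 9

9


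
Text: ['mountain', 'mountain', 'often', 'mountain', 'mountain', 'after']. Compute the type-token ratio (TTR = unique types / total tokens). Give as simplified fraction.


Tokens: 6
Unique types: ('after', 'mountain', 'often') = 3
TTR = 3/6
Simplify: divide both by 3 -> 1/2
TTR = 1/2

1/2


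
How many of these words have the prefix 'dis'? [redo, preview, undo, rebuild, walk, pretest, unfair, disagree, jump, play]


Checking each word for prefix 'dis':
  'redo' -> no (count: 0)
  'preview' -> no (count: 0)
  'undo' -> no (count: 0)
  'rebuild' -> no (count: 0)
  'walk' -> no (count: 0)
  'pretest' -> no (count: 0)
  'unfair' -> no (count: 0)
  'disagree' -> YES, starts with 'dis' (count: 1)
  'jump' -> no (count: 1)
  'play' -> no (count: 1)
Total with prefix 'dis': 1

1


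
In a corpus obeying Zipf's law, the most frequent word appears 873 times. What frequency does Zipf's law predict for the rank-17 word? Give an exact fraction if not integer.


Zipf's law: freq(rank) = f1 / rank
f1 = 873, rank = 17
freq = 873 / 17
GCD(873, 17) = 1
Simplified: 873/17

873/17


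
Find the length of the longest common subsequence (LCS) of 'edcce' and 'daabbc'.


DP table for LCS of 'edcce' and 'daabbc':
       d  a  a  b  b  c
    0  0  0  0  0  0  0
  e 0  0  0  0  0  0  0
  d 0  1  1  1  1  1  1
  c 0  1  1  1  1  1  2
  c 0  1  1  1  1  1  2
  e 0  1  1  1  1  1  2
LCS: 'dc'
LCS length = 2

2


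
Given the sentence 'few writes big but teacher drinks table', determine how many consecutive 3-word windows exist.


Word trigrams from [7] words:
  Trigram 1: (few writes big)
  Trigram 2: (writes big but)
  Trigram 3: (big but teacher)
  Trigram 4: (but teacher drinks)
  Trigram 5: (teacher drinks table)
Total word trigrams: 7 - 2 = 5

5


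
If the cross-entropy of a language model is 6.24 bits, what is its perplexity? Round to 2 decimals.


Perplexity formula: PP = 2^H
H = 6.24
PP = 2^6.24
Decompose: 2^6.24 = 2^6 * 2^0.24
2^6 = 64, 2^0.24 ~ 1.1809927
PP ~ 64 * 1.1809927 = 75.5835328
Rounded to 2 decimals: 75.58

75.58


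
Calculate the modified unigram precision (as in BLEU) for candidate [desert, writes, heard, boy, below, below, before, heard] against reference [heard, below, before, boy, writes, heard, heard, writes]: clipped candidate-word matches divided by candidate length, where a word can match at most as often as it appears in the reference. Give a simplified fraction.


Reference word counts: {'before': 1, 'below': 1, 'boy': 1, 'heard': 3, 'writes': 2}
Checking each candidate word (with clipping):
  'desert' -> not in reference -> no match (matches: 0)
  'writes' -> in reference (ref count 2, used 1/2) -> match (matches: 1)
  'heard' -> in reference (ref count 3, used 1/3) -> match (matches: 2)
  'boy' -> in reference (ref count 1, used 1/1) -> match (matches: 3)
  'below' -> in reference (ref count 1, used 1/1) -> match (matches: 4)
  'below' -> ref count 1 already used up (1/1) -> clipped, no match (matches: 4)
  'before' -> in reference (ref count 1, used 1/1) -> match (matches: 5)
  'heard' -> in reference (ref count 3, used 2/3) -> match (matches: 6)
Clipped matches: 6, Candidate length: 8
Precision = 6/8 = 3/4

3/4


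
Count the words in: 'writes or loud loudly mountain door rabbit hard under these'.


Counting words by splitting on spaces:
  Word 1: 'writes'
  Word 2: 'or'
  Word 3: 'loud'
  Word 4: 'loudly'
  Word 5: 'mountain'
  Word 6: 'door'
  Word 7: 'rabbit'
  Word 8: 'hard'
  Word 9: 'under'
  Word 10: 'these'
Total words: 10

10


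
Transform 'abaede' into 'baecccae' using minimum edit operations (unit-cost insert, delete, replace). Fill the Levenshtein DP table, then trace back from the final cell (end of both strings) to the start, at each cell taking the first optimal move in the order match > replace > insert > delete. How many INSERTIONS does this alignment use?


Edit distance = 5. Backtracking from cell (6, 8) with preference match > replace > insert > delete,
then listing the resulting alignment 'abaede' -> 'baecccae' left to right:
  Step 1: delete 'a'
  Step 2: keep 'b'
  Step 3: keep 'a'
  Step 4: keep 'e'
  Step 5: insert 'c' [insertion #1]
  Step 6: insert 'c' [insertion #2]
  Step 7: insert 'c' [insertion #3]
  Step 8: replace d->a
  Step 9: keep 'e'
Total insertions: 3

3


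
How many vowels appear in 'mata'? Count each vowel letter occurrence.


Scanning each character of 'mata':
  Position 1: 'm' -> consonant (running count: 0)
  Position 2: 'a' -> vowel (running count: 1)
  Position 3: 't' -> consonant (running count: 1)
  Position 4: 'a' -> vowel (running count: 2)
Total vowels: 2

2


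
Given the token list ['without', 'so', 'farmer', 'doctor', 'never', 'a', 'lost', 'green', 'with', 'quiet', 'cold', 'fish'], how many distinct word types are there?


Listing all tokens and tracking unique types:
  Token 1: 'without' -> NEW (unique so far: 1)
  Token 2: 'so' -> NEW (unique so far: 2)
  Token 3: 'farmer' -> NEW (unique so far: 3)
  Token 4: 'doctor' -> NEW (unique so far: 4)
  Token 5: 'never' -> NEW (unique so far: 5)
  Token 6: 'a' -> NEW (unique so far: 6)
  Token 7: 'lost' -> NEW (unique so far: 7)
  Token 8: 'green' -> NEW (unique so far: 8)
  Token 9: 'with' -> NEW (unique so far: 9)
  Token 10: 'quiet' -> NEW (unique so far: 10)
  Token 11: 'cold' -> NEW (unique so far: 11)
  Token 12: 'fish' -> NEW (unique so far: 12)
Unique types: ('a', 'cold', 'doctor', 'farmer', 'fish', 'green', 'lost', 'never', 'quiet', 'so', 'with', 'without')
Vocabulary size: 12

12


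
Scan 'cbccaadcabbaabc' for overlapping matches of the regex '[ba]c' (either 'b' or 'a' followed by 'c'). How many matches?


Pattern: [ba]c means either 'b' or 'a' followed by 'c'.
Scanning 'cbccaadcabbaabc' position-by-position:
  Pos 0: window 'cb' -> no
  Pos 1: window 'bc' -> MATCH
  Pos 2: window 'cc' -> no
  Pos 3: window 'ca' -> no
  Pos 4: window 'aa' -> no
  Pos 5: window 'ad' -> no
  Pos 6: window 'dc' -> no
  Pos 7: window 'ca' -> no
  Pos 8: window 'ab' -> no
  Pos 9: window 'bb' -> no
  Pos 10: window 'ba' -> no
  Pos 11: window 'aa' -> no
  Pos 12: window 'ab' -> no
  Pos 13: window 'bc' -> MATCH
  Pos 14: window 'c' -> no
Total matches: 2

2


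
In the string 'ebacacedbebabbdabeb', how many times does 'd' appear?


Scanning 'ebacacedbebabbdabeb' for 'd':
  Position 7: 'd' -> MATCH (count: 1)
  Position 14: 'd' -> MATCH (count: 2)
Total occurrences of 'd': 2

2


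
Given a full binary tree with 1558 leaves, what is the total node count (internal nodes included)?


Leaf nodes (terminals): 1558
Internal nodes = n - 1 = 1558 - 1 = 1557
Total = leaves + internal = 1558 + 1557 = 3115

3115


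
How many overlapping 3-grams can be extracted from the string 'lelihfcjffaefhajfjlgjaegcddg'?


String 'lelihfcjffaefhajfjlgjaegcddg' has length L = 28.
Number of overlapping n-grams = L - n + 1
Substituting: 28 - 3 + 1 = 26

26


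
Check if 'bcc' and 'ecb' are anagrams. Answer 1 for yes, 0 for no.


Sort characters of 'bcc': 'bcc'
Sort characters of 'ecb': 'bce'
Sorted forms differ -> they are NOT anagrams
Result: 0

0


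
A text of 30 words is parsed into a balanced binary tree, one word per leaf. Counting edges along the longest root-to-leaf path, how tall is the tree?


In a balanced binary tree with n leaves the deepest leaf is ceil(log2(n)) edges below the root.
log2(30) = 4.9069
ceil(4.9069) = 5
height (edges) = 5

5


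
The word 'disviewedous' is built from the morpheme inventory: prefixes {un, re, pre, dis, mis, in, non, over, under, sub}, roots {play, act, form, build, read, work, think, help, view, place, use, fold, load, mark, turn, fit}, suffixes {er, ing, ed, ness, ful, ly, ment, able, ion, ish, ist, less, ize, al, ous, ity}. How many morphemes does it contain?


Segmenting 'disviewedous' against the inventory:
  'dis' -> prefix (morpheme 1)
  'view' -> root (morpheme 2)
  'ed' -> suffix (morpheme 3)
  'ous' -> suffix (morpheme 4)
Total morphemes: 4

4


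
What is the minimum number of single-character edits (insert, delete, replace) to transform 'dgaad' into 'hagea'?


Building DP table for s1='dgaad' (len 5) and s2='hagea' (len 5):
       h  a  g  e  a
    0  1  2  3  4  5
  d 1  1  2  3  4  5
  g 2  2  2  2  3  4
  a 3  3  2  3  3  3
  a 4  4  3  3  4  3
  d 5  5  4  4  4  4
Edit distance = dp[5][5] = 4

4


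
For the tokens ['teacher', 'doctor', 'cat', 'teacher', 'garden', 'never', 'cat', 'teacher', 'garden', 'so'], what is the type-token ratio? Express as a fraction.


Tokens: 10
Unique types: ('cat', 'doctor', 'garden', 'never', 'so', 'teacher') = 6
TTR = 6/10
Simplify: divide both by 2 -> 3/5
TTR = 3/5

3/5


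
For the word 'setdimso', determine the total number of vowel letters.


Scanning each character of 'setdimso':
  Position 1: 's' -> consonant (running count: 0)
  Position 2: 'e' -> vowel (running count: 1)
  Position 3: 't' -> consonant (running count: 1)
  Position 4: 'd' -> consonant (running count: 1)
  Position 5: 'i' -> vowel (running count: 2)
  Position 6: 'm' -> consonant (running count: 2)
  Position 7: 's' -> consonant (running count: 2)
  Position 8: 'o' -> vowel (running count: 3)
Total vowels: 3

3


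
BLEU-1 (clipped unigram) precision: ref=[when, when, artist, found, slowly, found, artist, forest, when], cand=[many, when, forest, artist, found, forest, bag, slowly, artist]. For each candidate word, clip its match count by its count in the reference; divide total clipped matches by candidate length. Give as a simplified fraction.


Reference word counts: {'artist': 2, 'forest': 1, 'found': 2, 'slowly': 1, 'when': 3}
Checking each candidate word (with clipping):
  'many' -> not in reference -> no match (matches: 0)
  'when' -> in reference (ref count 3, used 1/3) -> match (matches: 1)
  'forest' -> in reference (ref count 1, used 1/1) -> match (matches: 2)
  'artist' -> in reference (ref count 2, used 1/2) -> match (matches: 3)
  'found' -> in reference (ref count 2, used 1/2) -> match (matches: 4)
  'forest' -> ref count 1 already used up (1/1) -> clipped, no match (matches: 4)
  'bag' -> not in reference -> no match (matches: 4)
  'slowly' -> in reference (ref count 1, used 1/1) -> match (matches: 5)
  'artist' -> in reference (ref count 2, used 2/2) -> match (matches: 6)
Clipped matches: 6, Candidate length: 9
Precision = 6/9 = 2/3

2/3


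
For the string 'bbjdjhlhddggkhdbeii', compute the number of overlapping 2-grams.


String 'bbjdjhlhddggkhdbeii' has length L = 19.
Number of overlapping n-grams = L - n + 1
Substituting: 19 - 2 + 1 = 18

18


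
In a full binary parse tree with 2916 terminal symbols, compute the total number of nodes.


Leaf nodes (terminals): 2916
Internal nodes = n - 1 = 2916 - 1 = 2915
Total = leaves + internal = 2916 + 2915 = 5831

5831


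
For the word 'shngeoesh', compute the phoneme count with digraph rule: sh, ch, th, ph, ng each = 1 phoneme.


Parsing 'shngeoesh' greedily, digraphs first:
  'sh' -> digraph (1 consonant phoneme) (phonemes so far: 1)
  'ng' -> digraph (1 consonant phoneme) (phonemes so far: 2)
  'e' -> vowel phoneme (phonemes so far: 3)
  'o' -> vowel phoneme (phonemes so far: 4)
  'e' -> vowel phoneme (phonemes so far: 5)
  'sh' -> digraph (1 consonant phoneme) (phonemes so far: 6)
Total phonemes: 6

6


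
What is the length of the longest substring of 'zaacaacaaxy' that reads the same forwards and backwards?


Scanning 'zaacaacaaxy' for palindromic substrings.
Substring at positions 1-8: 'aacaacaa'.
Check: reverse('aacaacaa') = 'aacaacaa' -> palindrome confirmed.
Neighbouring characters ('z' / 'x') break symmetry, so it cannot extend further.
No longer palindromic substring exists; longest length = 8

8


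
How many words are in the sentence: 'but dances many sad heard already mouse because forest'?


Counting words by splitting on spaces:
  Word 1: 'but'
  Word 2: 'dances'
  Word 3: 'many'
  Word 4: 'sad'
  Word 5: 'heard'
  Word 6: 'already'
  Word 7: 'mouse'
  Word 8: 'because'
  Word 9: 'forest'
Total words: 9

9


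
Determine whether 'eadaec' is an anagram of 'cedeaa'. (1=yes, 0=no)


Sort characters of 'eadaec': 'aacdee'
Sort characters of 'cedeaa': 'aacdee'
Sorted forms match -> they ARE anagrams
Result: 1

1


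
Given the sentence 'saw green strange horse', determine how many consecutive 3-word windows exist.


Word trigrams from [4] words:
  Trigram 1: (saw green strange)
  Trigram 2: (green strange horse)
Total word trigrams: 4 - 2 = 2

2


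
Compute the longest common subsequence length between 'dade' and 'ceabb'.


DP table for LCS of 'dade' and 'ceabb':
       c  e  a  b  b
    0  0  0  0  0  0
  d 0  0  0  0  0  0
  a 0  0  0  1  1  1
  d 0  0  0  1  1  1
  e 0  0  1  1  1  1
LCS: 'a'
LCS length = 1

1


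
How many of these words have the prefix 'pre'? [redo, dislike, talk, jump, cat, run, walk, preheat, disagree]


Checking each word for prefix 'pre':
  'redo' -> no (count: 0)
  'dislike' -> no (count: 0)
  'talk' -> no (count: 0)
  'jump' -> no (count: 0)
  'cat' -> no (count: 0)
  'run' -> no (count: 0)
  'walk' -> no (count: 0)
  'preheat' -> YES, starts with 'pre' (count: 1)
  'disagree' -> no (count: 1)
Total with prefix 'pre': 1

1


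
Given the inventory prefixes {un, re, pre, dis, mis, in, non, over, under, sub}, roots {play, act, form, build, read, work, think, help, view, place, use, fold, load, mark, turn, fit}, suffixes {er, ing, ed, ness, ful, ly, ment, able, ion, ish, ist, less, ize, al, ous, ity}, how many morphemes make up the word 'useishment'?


Segmenting 'useishment' against the inventory:
  'use' -> root (morpheme 1)
  'ish' -> suffix (morpheme 2)
  'ment' -> suffix (morpheme 3)
Total morphemes: 3

3


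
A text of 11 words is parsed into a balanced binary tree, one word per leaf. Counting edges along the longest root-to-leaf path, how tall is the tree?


In a balanced binary tree with n leaves the deepest leaf is ceil(log2(n)) edges below the root.
log2(11) = 3.4594
ceil(3.4594) = 4
height (edges) = 4

4


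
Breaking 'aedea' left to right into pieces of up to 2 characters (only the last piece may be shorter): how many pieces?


'aedea' has 5 characters.
Chunking with max size 2:
  Chunk 1: 'ae' (positions 0-1)
  Chunk 2: 'de' (positions 2-3)
  Chunk 3: 'a' (positions 4-4)
Total chunks: ceil(5 / 2) = 3

3


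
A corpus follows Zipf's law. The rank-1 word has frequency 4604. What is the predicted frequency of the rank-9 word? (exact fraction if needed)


Zipf's law: freq(rank) = f1 / rank
f1 = 4604, rank = 9
freq = 4604 / 9
GCD(4604, 9) = 1
Simplified: 4604/9

4604/9


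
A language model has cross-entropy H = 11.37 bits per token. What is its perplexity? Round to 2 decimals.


Perplexity formula: PP = 2^H
H = 11.37
PP = 2^11.37
Decompose: 2^11.37 = 2^11 * 2^0.37
2^11 = 2048, 2^0.37 ~ 1.2923528
PP ~ 2048 * 1.2923528 = 2646.7385344
Rounded to 2 decimals: 2646.74

2646.74


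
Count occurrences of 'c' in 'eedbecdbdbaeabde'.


Scanning 'eedbecdbdbaeabde' for 'c':
  Position 5: 'c' -> MATCH (count: 1)
Total occurrences of 'c': 1

1


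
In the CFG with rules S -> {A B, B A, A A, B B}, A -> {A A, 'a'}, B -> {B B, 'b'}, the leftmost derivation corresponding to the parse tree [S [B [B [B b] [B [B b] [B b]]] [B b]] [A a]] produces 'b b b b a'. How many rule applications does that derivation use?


Every bracketed nonterminal node [X ...] in the tree is produced by exactly one rule application.
Reading the tree off as a leftmost derivation:
  Step 1: S  =>  B A   (applied S -> B A)
  Step 2: B A  =>  B B A   (applied B -> B B)
  Step 3: B B A  =>  B B B A   (applied B -> B B)
  Step 4: B B B A  =>  b B B A   (applied B -> b)
  Step 5: b B B A  =>  b B B B A   (applied B -> B B)
  Step 6: b B B B A  =>  b b B B A   (applied B -> b)
  Step 7: b b B B A  =>  b b b B A   (applied B -> b)
  Step 8: b b b B A  =>  b b b b A   (applied B -> b)
  Step 9: b b b b A  =>  b b b b a   (applied A -> a)
Final yield: b b b b a
Total rewrite steps: 9

9


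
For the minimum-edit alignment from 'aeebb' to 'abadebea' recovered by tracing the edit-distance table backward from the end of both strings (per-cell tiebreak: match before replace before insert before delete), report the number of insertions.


Edit distance = 5. Backtracking from cell (5, 8) with preference match > replace > insert > delete,
then listing the resulting alignment 'aeebb' -> 'abadebea' left to right:
  Step 1: insert 'a' [insertion #1]
  Step 2: insert 'b' [insertion #2]
  Step 3: keep 'a'
  Step 4: replace e->d
  Step 5: keep 'e'
  Step 6: keep 'b'
  Step 7: insert 'e' [insertion #3]
  Step 8: replace b->a
Total insertions: 3

3


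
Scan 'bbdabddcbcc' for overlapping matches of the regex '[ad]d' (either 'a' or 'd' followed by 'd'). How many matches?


Pattern: [ad]d means either 'a' or 'd' followed by 'd'.
Scanning 'bbdabddcbcc' position-by-position:
  Pos 0: window 'bb' -> no
  Pos 1: window 'bd' -> no
  Pos 2: window 'da' -> no
  Pos 3: window 'ab' -> no
  Pos 4: window 'bd' -> no
  Pos 5: window 'dd' -> MATCH
  Pos 6: window 'dc' -> no
  Pos 7: window 'cb' -> no
  Pos 8: window 'bc' -> no
  Pos 9: window 'cc' -> no
  Pos 10: window 'c' -> no
Total matches: 1

1


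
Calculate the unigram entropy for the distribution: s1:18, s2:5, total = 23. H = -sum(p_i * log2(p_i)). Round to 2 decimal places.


Computing entropy H = -sum(p_i * log2(p_i)):
  s1: p = 18/23 = 0.7826, -p*log2(p) = 0.2768
  s2: p = 5/23 = 0.2174, -p*log2(p) = 0.4786
H = sum of terms = 0.7554
Rounded to 2 decimals: 0.76

0.76


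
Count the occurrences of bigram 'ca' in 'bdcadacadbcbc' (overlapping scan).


Scanning 'bdcadacadbcbc' for bigram 'ca':
  Position 0: 'bd' -> no
  Position 1: 'dc' -> no
  Position 2: 'ca' -> MATCH
  Position 3: 'ad' -> no
  Position 4: 'da' -> no
  Position 5: 'ac' -> no
  Position 6: 'ca' -> MATCH
  Position 7: 'ad' -> no
  Position 8: 'db' -> no
  Position 9: 'bc' -> no
  Position 10: 'cb' -> no
  Position 11: 'bc' -> no
Total matches: 2

2


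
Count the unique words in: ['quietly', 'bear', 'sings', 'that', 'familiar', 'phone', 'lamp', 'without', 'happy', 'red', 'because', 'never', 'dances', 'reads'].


Listing all tokens and tracking unique types:
  Token 1: 'quietly' -> NEW (unique so far: 1)
  Token 2: 'bear' -> NEW (unique so far: 2)
  Token 3: 'sings' -> NEW (unique so far: 3)
  Token 4: 'that' -> NEW (unique so far: 4)
  Token 5: 'familiar' -> NEW (unique so far: 5)
  Token 6: 'phone' -> NEW (unique so far: 6)
  Token 7: 'lamp' -> NEW (unique so far: 7)
  Token 8: 'without' -> NEW (unique so far: 8)
  Token 9: 'happy' -> NEW (unique so far: 9)
  Token 10: 'red' -> NEW (unique so far: 10)
  Token 11: 'because' -> NEW (unique so far: 11)
  Token 12: 'never' -> NEW (unique so far: 12)
  Token 13: 'dances' -> NEW (unique so far: 13)
  Token 14: 'reads' -> NEW (unique so far: 14)
Unique types: ('bear', 'because', 'dances', 'familiar', 'happy', 'lamp', 'never', 'phone', 'quietly', 'reads', 'red', 'sings', 'that', 'without')
Vocabulary size: 14

14


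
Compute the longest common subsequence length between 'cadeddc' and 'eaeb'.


DP table for LCS of 'cadeddc' and 'eaeb':
       e  a  e  b
    0  0  0  0  0
  c 0  0  0  0  0
  a 0  0  1  1  1
  d 0  0  1  1  1
  e 0  1  1  2  2
  d 0  1  1  2  2
  d 0  1  1  2  2
  c 0  1  1  2  2
LCS: 'ae'
LCS length = 2

2


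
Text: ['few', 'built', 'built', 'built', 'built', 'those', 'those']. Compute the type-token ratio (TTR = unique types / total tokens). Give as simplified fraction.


Tokens: 7
Unique types: ('built', 'few', 'those') = 3
TTR = 3/7
Already in lowest terms.

3/7


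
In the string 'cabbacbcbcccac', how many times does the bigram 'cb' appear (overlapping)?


Scanning 'cabbacbcbcccac' for bigram 'cb':
  Position 0: 'ca' -> no
  Position 1: 'ab' -> no
  Position 2: 'bb' -> no
  Position 3: 'ba' -> no
  Position 4: 'ac' -> no
  Position 5: 'cb' -> MATCH
  Position 6: 'bc' -> no
  Position 7: 'cb' -> MATCH
  Position 8: 'bc' -> no
  Position 9: 'cc' -> no
  Position 10: 'cc' -> no
  Position 11: 'ca' -> no
  Position 12: 'ac' -> no
Total matches: 2

2


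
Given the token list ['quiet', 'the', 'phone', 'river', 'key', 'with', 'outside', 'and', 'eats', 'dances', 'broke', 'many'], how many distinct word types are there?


Listing all tokens and tracking unique types:
  Token 1: 'quiet' -> NEW (unique so far: 1)
  Token 2: 'the' -> NEW (unique so far: 2)
  Token 3: 'phone' -> NEW (unique so far: 3)
  Token 4: 'river' -> NEW (unique so far: 4)
  Token 5: 'key' -> NEW (unique so far: 5)
  Token 6: 'with' -> NEW (unique so far: 6)
  Token 7: 'outside' -> NEW (unique so far: 7)
  Token 8: 'and' -> NEW (unique so far: 8)
  Token 9: 'eats' -> NEW (unique so far: 9)
  Token 10: 'dances' -> NEW (unique so far: 10)
  Token 11: 'broke' -> NEW (unique so far: 11)
  Token 12: 'many' -> NEW (unique so far: 12)
Unique types: ('and', 'broke', 'dances', 'eats', 'key', 'many', 'outside', 'phone', 'quiet', 'river', 'the', 'with')
Vocabulary size: 12

12


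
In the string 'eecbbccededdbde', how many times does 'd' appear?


Scanning 'eecbbccededdbde' for 'd':
  Position 8: 'd' -> MATCH (count: 1)
  Position 10: 'd' -> MATCH (count: 2)
  Position 11: 'd' -> MATCH (count: 3)
  Position 13: 'd' -> MATCH (count: 4)
Total occurrences of 'd': 4

4


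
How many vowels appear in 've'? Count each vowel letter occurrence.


Scanning each character of 've':
  Position 1: 'v' -> consonant (running count: 0)
  Position 2: 'e' -> vowel (running count: 1)
Total vowels: 1

1


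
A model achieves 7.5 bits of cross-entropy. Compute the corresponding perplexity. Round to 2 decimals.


Perplexity formula: PP = 2^H
H = 7.5
PP = 2^7.5
Decompose: 2^7.5 = 2^7 * 2^0.5 = 2^7 * sqrt(2)
2^7 = 128, sqrt(2) ~ 1.4142136
PP ~ 128 * 1.4142136 = 181.0193408
Rounded to 2 decimals: 181.02

181.02


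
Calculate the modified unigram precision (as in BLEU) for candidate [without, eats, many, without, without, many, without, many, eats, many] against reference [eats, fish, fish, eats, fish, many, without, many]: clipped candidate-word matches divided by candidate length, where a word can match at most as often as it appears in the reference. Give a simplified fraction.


Reference word counts: {'eats': 2, 'fish': 3, 'many': 2, 'without': 1}
Checking each candidate word (with clipping):
  'without' -> in reference (ref count 1, used 1/1) -> match (matches: 1)
  'eats' -> in reference (ref count 2, used 1/2) -> match (matches: 2)
  'many' -> in reference (ref count 2, used 1/2) -> match (matches: 3)
  'without' -> ref count 1 already used up (1/1) -> clipped, no match (matches: 3)
  'without' -> ref count 1 already used up (1/1) -> clipped, no match (matches: 3)
  'many' -> in reference (ref count 2, used 2/2) -> match (matches: 4)
  'without' -> ref count 1 already used up (1/1) -> clipped, no match (matches: 4)
  'many' -> ref count 2 already used up (2/2) -> clipped, no match (matches: 4)
  'eats' -> in reference (ref count 2, used 2/2) -> match (matches: 5)
  'many' -> ref count 2 already used up (2/2) -> clipped, no match (matches: 5)
Clipped matches: 5, Candidate length: 10
Precision = 5/10 = 1/2

1/2


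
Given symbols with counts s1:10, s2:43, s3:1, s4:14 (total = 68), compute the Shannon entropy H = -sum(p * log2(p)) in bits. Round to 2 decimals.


Computing entropy H = -sum(p_i * log2(p_i)):
  s1: p = 10/68 = 0.1471, -p*log2(p) = 0.4067
  s2: p = 43/68 = 0.6324, -p*log2(p) = 0.4181
  s3: p = 1/68 = 0.0147, -p*log2(p) = 0.0895
  s4: p = 14/68 = 0.2059, -p*log2(p) = 0.4694
H = sum of terms = 1.3837
Rounded to 2 decimals: 1.38

1.38


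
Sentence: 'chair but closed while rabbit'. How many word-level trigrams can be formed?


Word trigrams from [5] words:
  Trigram 1: (chair but closed)
  Trigram 2: (but closed while)
  Trigram 3: (closed while rabbit)
Total word trigrams: 5 - 2 = 3

3


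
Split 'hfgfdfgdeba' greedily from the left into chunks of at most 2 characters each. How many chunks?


'hfgfdfgdeba' has 11 characters.
Chunking with max size 2:
  Chunk 1: 'hf' (positions 0-1)
  Chunk 2: 'gf' (positions 2-3)
  Chunk 3: 'df' (positions 4-5)
  Chunk 4: 'gd' (positions 6-7)
  Chunk 5: 'eb' (positions 8-9)
  Chunk 6: 'a' (positions 10-10)
Total chunks: ceil(11 / 2) = 6

6
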